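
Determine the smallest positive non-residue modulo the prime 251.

(2/251) = −1, so 2 is the smallest positive non-residue mod 251.

2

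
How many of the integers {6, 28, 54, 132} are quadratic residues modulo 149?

(6/149) = +1 → QR.
(28/149) = +1 → QR.
(54/149) = +1 → QR.
(132/149) = +1 → QR.
Total quadratic residues among the 4: 4.

4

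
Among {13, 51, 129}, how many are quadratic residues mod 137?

1

(13/137) = -1 → non-residue.
(51/137) = -1 → non-residue.
(129/137) = +1 → QR.
Total quadratic residues among the 3: 1.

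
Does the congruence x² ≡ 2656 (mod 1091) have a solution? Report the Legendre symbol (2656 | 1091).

Euler's criterion: (2656/1091) ≡ 474^545 (mod 1091).
474^2 ≡ 1021 (mod 1091)
474^4 ≡ 536 (mod 1091)
474^8 ≡ 363 (mod 1091)
474^16 ≡ 849 (mod 1091)
474^32 ≡ 741 (mod 1091)
474^64 ≡ 308 (mod 1091)
474^128 ≡ 1038 (mod 1091)
474^256 ≡ 627 (mod 1091)
474^512 ≡ 369 (mod 1091)
474^545 = 474^(512+32+1) ≡ 1 (mod 1091).
Result is 1, so (2656/1091) = 1.

1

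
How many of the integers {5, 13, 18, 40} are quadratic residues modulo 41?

3

(5/41) = +1 → QR.
(13/41) = -1 → non-residue.
(18/41) = +1 → QR.
(40/41) = +1 → QR.
Total quadratic residues among the 4: 3.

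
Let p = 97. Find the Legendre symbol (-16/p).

1

First reduce: -16 ≡ 81 (mod 97).
Reciprocity: 81 ≡ 1 and 97 ≡ 1 (mod 4), so (81/97) = +(97/81).
Reduce top mod 81: now compute (16/81).
Pull out 2^4: since 81 ≡ 1 (mod 8), (2/81) = +1, so (2/81)^4 = +1.
Reached (1/81) = 1. Collecting the sign flips along the way, the symbol is +1.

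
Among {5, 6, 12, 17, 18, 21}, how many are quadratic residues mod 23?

(5/23) = -1 → non-residue.
(6/23) = +1 → QR.
(12/23) = +1 → QR.
(17/23) = -1 → non-residue.
(18/23) = +1 → QR.
(21/23) = -1 → non-residue.
Total quadratic residues among the 6: 3.

3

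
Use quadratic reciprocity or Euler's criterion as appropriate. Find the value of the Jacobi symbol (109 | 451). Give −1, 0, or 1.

1

Reciprocity: 109 ≡ 1 and 451 ≡ 3 (mod 4), so (109/451) = +(451/109).
Reduce top mod 109: now compute (15/109).
Reciprocity: 15 ≡ 3 and 109 ≡ 1 (mod 4), so (15/109) = +(109/15).
Reduce top mod 15: now compute (4/15).
Pull out 2^2: since 15 ≡ 7 (mod 8), (2/15) = +1, so (2/15)^2 = +1.
Reached (1/15) = 1. Collecting the sign flips along the way, the symbol is +1.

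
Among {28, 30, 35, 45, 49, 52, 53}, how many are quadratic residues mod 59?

5

(28/59) = +1 → QR.
(30/59) = -1 → non-residue.
(35/59) = +1 → QR.
(45/59) = +1 → QR.
(49/59) = +1 → QR.
(52/59) = -1 → non-residue.
(53/59) = +1 → QR.
Total quadratic residues among the 7: 5.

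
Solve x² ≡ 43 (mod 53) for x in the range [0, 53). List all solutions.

53 ≡ 1 (mod 4), so we find a root by search.
Trying successive values, 19² = 361 ≡ 43 (mod 53). The other root is 53 − 19 = 34.

19, 34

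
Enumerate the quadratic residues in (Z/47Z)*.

Square k = 1,…,23 (k and 47−k give the same square):
1²=1, 2²=4, 3²=9, 4²=16, 5²=25, 6²=36, 7²≡2, 8²≡17, 9²≡34, 10²≡6, 11²≡27, 12²≡3, 13²≡28, 14²≡8, 15²≡37, 16²≡21, 17²≡7, 18²≡42, 19²≡32, 20²≡24, 21²≡18, 22²≡14, 23²≡12 (mod 47).
So the quadratic residues mod 47 are {1, 2, 3, 4, 6, 7, 8, 9, 12, 14, 16, 17, 18, 21, 24, 25, 27, 28, 32, 34, 36, 37, 42}.

1, 2, 3, 4, 6, 7, 8, 9, 12, 14, 16, 17, 18, 21, 24, 25, 27, 28, 32, 34, 36, 37, 42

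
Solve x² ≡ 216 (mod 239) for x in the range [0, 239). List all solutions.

Since 239 ≡ 3 (mod 4), a square root of 216 is 216^((239+1)/4) = 216^60 mod 239.
Repeated squaring: 216^2≡51, 216^4≡211, 216^8≡67, 216^16≡187, 216^32≡75 (mod 239).
216^60 = 216^(32+16+8+4) ≡ 132 (mod 239).
Check: 132² = 17424 ≡ 216 (mod 239). The two roots are 107 and 132.

107, 132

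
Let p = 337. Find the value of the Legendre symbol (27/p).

1

Reciprocity: 27 ≡ 3 and 337 ≡ 1 (mod 4), so (27/337) = +(337/27).
Reduce top mod 27: now compute (13/27).
Reciprocity: 13 ≡ 1 and 27 ≡ 3 (mod 4), so (13/27) = +(27/13).
Reduce top mod 13: now compute (1/13).
Reached (1/13) = 1. Collecting the sign flips along the way, the symbol is +1.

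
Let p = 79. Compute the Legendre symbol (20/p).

1

Pull out 2^2: since 79 ≡ 7 (mod 8), (2/79) = +1, so (2/79)^2 = +1.
Reciprocity: 5 ≡ 1 and 79 ≡ 3 (mod 4), so (5/79) = +(79/5).
Reduce top mod 5: now compute (4/5).
Pull out 2^2: since 5 ≡ 5 (mod 8), (2/5) = -1, so (2/5)^2 = +1.
Reached (1/5) = 1. Collecting the sign flips along the way, the symbol is +1.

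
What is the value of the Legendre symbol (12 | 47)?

Pull out 2^2: since 47 ≡ 7 (mod 8), (2/47) = +1, so (2/47)^2 = +1.
Reciprocity: 3 ≡ 3 and 47 ≡ 3 (mod 4), so (3/47) = −(47/3).
Reduce top mod 3: now compute (2/3).
Pull out 2: since 3 ≡ 3 (mod 8), (2/3) = -1.
Reached (1/3) = 1. Collecting the sign flips along the way, the symbol is +1.

1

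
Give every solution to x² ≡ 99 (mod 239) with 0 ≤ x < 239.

92, 147

Since 239 ≡ 3 (mod 4), a square root of 99 is 99^((239+1)/4) = 99^60 mod 239.
Repeated squaring: 99^2≡2, 99^4≡4, 99^8≡16, 99^16≡17, 99^32≡50 (mod 239).
99^60 = 99^(32+16+8+4) ≡ 147 (mod 239).
Check: 147² = 21609 ≡ 99 (mod 239). The two roots are 92 and 147.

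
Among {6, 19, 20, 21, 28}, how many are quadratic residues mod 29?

3

(6/29) = +1 → QR.
(19/29) = -1 → non-residue.
(20/29) = +1 → QR.
(21/29) = -1 → non-residue.
(28/29) = +1 → QR.
Total quadratic residues among the 5: 3.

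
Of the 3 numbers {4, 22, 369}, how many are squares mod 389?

2

(4/389) = +1 → QR.
(22/389) = -1 → non-residue.
(369/389) = +1 → QR.
Total quadratic residues among the 3: 2.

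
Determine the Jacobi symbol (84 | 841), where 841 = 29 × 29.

Pull out 2^2: since 841 ≡ 1 (mod 8), (2/841) = +1, so (2/841)^2 = +1.
Reciprocity: 21 ≡ 1 and 841 ≡ 1 (mod 4), so (21/841) = +(841/21).
Reduce top mod 21: now compute (1/21).
Reached (1/21) = 1. Collecting the sign flips along the way, the symbol is +1.

1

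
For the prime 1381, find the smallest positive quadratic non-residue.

(2/1381) = −1, so 2 is the smallest positive non-residue mod 1381.

2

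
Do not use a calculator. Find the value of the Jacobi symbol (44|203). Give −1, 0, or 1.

Pull out 2^2: since 203 ≡ 3 (mod 8), (2/203) = -1, so (2/203)^2 = +1.
Reciprocity: 11 ≡ 3 and 203 ≡ 3 (mod 4), so (11/203) = −(203/11).
Reduce top mod 11: now compute (5/11).
Reciprocity: 5 ≡ 1 and 11 ≡ 3 (mod 4), so (5/11) = +(11/5).
Reduce top mod 5: now compute (1/5).
Reached (1/5) = 1. Collecting the sign flips along the way, the symbol is -1.

-1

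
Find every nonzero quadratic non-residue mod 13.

Square k = 1,…,6 (k and 13−k give the same square):
1²=1, 2²=4, 3²=9, 4²≡3, 5²≡12, 6²≡10 (mod 13).
The residues are {1, 3, 4, 9, 10, 12}; the non-residues are the remaining 6 nonzero classes.

2 5 6 7 8 11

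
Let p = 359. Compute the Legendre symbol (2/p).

1

Pull out 2: since 359 ≡ 7 (mod 8), (2/359) = +1.
Reached (1/359) = 1. Collecting the sign flips along the way, the symbol is +1.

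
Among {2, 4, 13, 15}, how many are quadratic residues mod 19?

(2/19) = -1 → non-residue.
(4/19) = +1 → QR.
(13/19) = -1 → non-residue.
(15/19) = -1 → non-residue.
Total quadratic residues among the 4: 1.

1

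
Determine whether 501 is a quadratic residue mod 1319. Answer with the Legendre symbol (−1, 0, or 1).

Reciprocity: 501 ≡ 1 and 1319 ≡ 3 (mod 4), so (501/1319) = +(1319/501).
Reduce top mod 501: now compute (317/501).
Reciprocity: 317 ≡ 1 and 501 ≡ 1 (mod 4), so (317/501) = +(501/317).
Reduce top mod 317: now compute (184/317).
Pull out 2^3: since 317 ≡ 5 (mod 8), (2/317) = -1, so (2/317)^3 = -1.
Reciprocity: 23 ≡ 3 and 317 ≡ 1 (mod 4), so (23/317) = +(317/23).
Reduce top mod 23: now compute (18/23).
Pull out 2: since 23 ≡ 7 (mod 8), (2/23) = +1.
Reciprocity: 9 ≡ 1 and 23 ≡ 3 (mod 4), so (9/23) = +(23/9).
Reduce top mod 9: now compute (5/9).
Reciprocity: 5 ≡ 1 and 9 ≡ 1 (mod 4), so (5/9) = +(9/5).
Reduce top mod 5: now compute (4/5).
Pull out 2^2: since 5 ≡ 5 (mod 8), (2/5) = -1, so (2/5)^2 = +1.
Reached (1/5) = 1. Collecting the sign flips along the way, the symbol is -1.

-1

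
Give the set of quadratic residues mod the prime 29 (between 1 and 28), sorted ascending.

Square k = 1,…,14 (k and 29−k give the same square):
1²=1, 2²=4, 3²=9, 4²=16, 5²=25, 6²≡7, 7²≡20, 8²≡6, 9²≡23, 10²≡13, 11²≡5, 12²≡28, 13²≡24, 14²≡22 (mod 29).
So the quadratic residues mod 29 are {1, 4, 5, 6, 7, 9, 13, 16, 20, 22, 23, 24, 25, 28}.

1,4,5,6,7,9,13,16,20,22,23,24,25,28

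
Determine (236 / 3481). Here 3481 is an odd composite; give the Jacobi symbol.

Pull out 2^2: since 3481 ≡ 1 (mod 8), (2/3481) = +1, so (2/3481)^2 = +1.
Reciprocity: 59 ≡ 3 and 3481 ≡ 1 (mod 4), so (59/3481) = +(3481/59).
Reduce top mod 59: now compute (0/59).
Top reduces to 0: gcd > 1, so the symbol is 0.

0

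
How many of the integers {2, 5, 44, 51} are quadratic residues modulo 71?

2

(2/71) = +1 → QR.
(5/71) = +1 → QR.
(44/71) = -1 → non-residue.
(51/71) = -1 → non-residue.
Total quadratic residues among the 4: 2.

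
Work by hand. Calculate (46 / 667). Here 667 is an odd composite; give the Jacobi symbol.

0

Pull out 2: since 667 ≡ 3 (mod 8), (2/667) = -1.
Reciprocity: 23 ≡ 3 and 667 ≡ 3 (mod 4), so (23/667) = −(667/23).
Reduce top mod 23: now compute (0/23).
Top reduces to 0: gcd > 1, so the symbol is 0.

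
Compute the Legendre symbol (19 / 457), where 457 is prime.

1

Reciprocity: 19 ≡ 3 and 457 ≡ 1 (mod 4), so (19/457) = +(457/19).
Reduce top mod 19: now compute (1/19).
Reached (1/19) = 1. Collecting the sign flips along the way, the symbol is +1.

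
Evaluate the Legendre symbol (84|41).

First reduce: 84 ≡ 2 (mod 41).
Pull out 2: since 41 ≡ 1 (mod 8), (2/41) = +1.
Reached (1/41) = 1. Collecting the sign flips along the way, the symbol is +1.

1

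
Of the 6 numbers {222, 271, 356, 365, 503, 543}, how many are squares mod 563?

(222/563) = +1 → QR.
(271/563) = +1 → QR.
(356/563) = -1 → non-residue.
(365/563) = +1 → QR.
(503/563) = +1 → QR.
(543/563) = +1 → QR.
Total quadratic residues among the 6: 5.

5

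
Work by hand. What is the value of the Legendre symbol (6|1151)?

Pull out 2: since 1151 ≡ 7 (mod 8), (2/1151) = +1.
Reciprocity: 3 ≡ 3 and 1151 ≡ 3 (mod 4), so (3/1151) = −(1151/3).
Reduce top mod 3: now compute (2/3).
Pull out 2: since 3 ≡ 3 (mod 8), (2/3) = -1.
Reached (1/3) = 1. Collecting the sign flips along the way, the symbol is +1.

1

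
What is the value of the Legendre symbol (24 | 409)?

1

Euler's criterion: (24/409) ≡ 24^204 (mod 409).
24^2 ≡ 167 (mod 409)
24^4 ≡ 77 (mod 409)
24^8 ≡ 203 (mod 409)
24^16 ≡ 309 (mod 409)
24^32 ≡ 184 (mod 409)
24^64 ≡ 318 (mod 409)
24^128 ≡ 101 (mod 409)
24^204 = 24^(128+64+8+4) ≡ 1 (mod 409).
Result is 1, so (24/409) = 1.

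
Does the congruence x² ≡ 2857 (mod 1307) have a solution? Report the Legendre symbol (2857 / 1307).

1

First reduce: 2857 ≡ 243 (mod 1307).
Reciprocity: 243 ≡ 3 and 1307 ≡ 3 (mod 4), so (243/1307) = −(1307/243).
Reduce top mod 243: now compute (92/243).
Pull out 2^2: since 243 ≡ 3 (mod 8), (2/243) = -1, so (2/243)^2 = +1.
Reciprocity: 23 ≡ 3 and 243 ≡ 3 (mod 4), so (23/243) = −(243/23).
Reduce top mod 23: now compute (13/23).
Reciprocity: 13 ≡ 1 and 23 ≡ 3 (mod 4), so (13/23) = +(23/13).
Reduce top mod 13: now compute (10/13).
Pull out 2: since 13 ≡ 5 (mod 8), (2/13) = -1.
Reciprocity: 5 ≡ 1 and 13 ≡ 1 (mod 4), so (5/13) = +(13/5).
Reduce top mod 5: now compute (3/5).
Reciprocity: 3 ≡ 3 and 5 ≡ 1 (mod 4), so (3/5) = +(5/3).
Reduce top mod 3: now compute (2/3).
Pull out 2: since 3 ≡ 3 (mod 8), (2/3) = -1.
Reached (1/3) = 1. Collecting the sign flips along the way, the symbol is +1.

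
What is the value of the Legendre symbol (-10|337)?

Euler's criterion: (-10/337) ≡ 327^168 (mod 337).
327^2 ≡ 100 (mod 337)
327^4 ≡ 227 (mod 337)
327^8 ≡ 305 (mod 337)
327^16 ≡ 13 (mod 337)
327^32 ≡ 169 (mod 337)
327^64 ≡ 253 (mod 337)
327^128 ≡ 316 (mod 337)
327^168 = 327^(128+32+8) ≡ 336 (mod 337).
Result is 336 ≡ −1, so (-10/337) = −1.

-1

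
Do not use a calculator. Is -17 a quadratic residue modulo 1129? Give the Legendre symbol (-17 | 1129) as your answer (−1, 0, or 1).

First reduce: -17 ≡ 1112 (mod 1129).
Pull out 2^3: since 1129 ≡ 1 (mod 8), (2/1129) = +1, so (2/1129)^3 = +1.
Reciprocity: 139 ≡ 3 and 1129 ≡ 1 (mod 4), so (139/1129) = +(1129/139).
Reduce top mod 139: now compute (17/139).
Reciprocity: 17 ≡ 1 and 139 ≡ 3 (mod 4), so (17/139) = +(139/17).
Reduce top mod 17: now compute (3/17).
Reciprocity: 3 ≡ 3 and 17 ≡ 1 (mod 4), so (3/17) = +(17/3).
Reduce top mod 3: now compute (2/3).
Pull out 2: since 3 ≡ 3 (mod 8), (2/3) = -1.
Reached (1/3) = 1. Collecting the sign flips along the way, the symbol is -1.

-1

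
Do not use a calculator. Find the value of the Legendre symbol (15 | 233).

Euler's criterion: (15/233) ≡ 15^116 (mod 233).
15^2 ≡ 225 (mod 233)
15^4 ≡ 64 (mod 233)
15^8 ≡ 135 (mod 233)
15^16 ≡ 51 (mod 233)
15^32 ≡ 38 (mod 233)
15^64 ≡ 46 (mod 233)
15^116 = 15^(64+32+16+4) ≡ 1 (mod 233).
Result is 1, so (15/233) = 1.

1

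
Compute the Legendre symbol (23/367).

1

Euler's criterion: (23/367) ≡ 23^183 (mod 367).
23^2 ≡ 162 (mod 367)
23^4 ≡ 187 (mod 367)
23^8 ≡ 104 (mod 367)
23^16 ≡ 173 (mod 367)
23^32 ≡ 202 (mod 367)
23^64 ≡ 67 (mod 367)
23^128 ≡ 85 (mod 367)
23^183 = 23^(128+32+16+4+2+1) ≡ 1 (mod 367).
Result is 1, so (23/367) = 1.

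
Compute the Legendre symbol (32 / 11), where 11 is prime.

First reduce: 32 ≡ 10 (mod 11).
Pull out 2: since 11 ≡ 3 (mod 8), (2/11) = -1.
Reciprocity: 5 ≡ 1 and 11 ≡ 3 (mod 4), so (5/11) = +(11/5).
Reduce top mod 5: now compute (1/5).
Reached (1/5) = 1. Collecting the sign flips along the way, the symbol is -1.

-1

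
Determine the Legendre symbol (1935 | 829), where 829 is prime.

Euler's criterion: (1935/829) ≡ 277^414 (mod 829).
277^2 ≡ 461 (mod 829)
277^4 ≡ 297 (mod 829)
277^8 ≡ 335 (mod 829)
277^16 ≡ 310 (mod 829)
277^32 ≡ 765 (mod 829)
277^64 ≡ 780 (mod 829)
277^128 ≡ 743 (mod 829)
277^256 ≡ 764 (mod 829)
277^414 = 277^(256+128+16+8+4+2) ≡ 828 (mod 829).
Result is 828 ≡ −1, so (1935/829) = −1.

-1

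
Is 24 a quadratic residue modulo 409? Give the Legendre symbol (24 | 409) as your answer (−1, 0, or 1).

Pull out 2^3: since 409 ≡ 1 (mod 8), (2/409) = +1, so (2/409)^3 = +1.
Reciprocity: 3 ≡ 3 and 409 ≡ 1 (mod 4), so (3/409) = +(409/3).
Reduce top mod 3: now compute (1/3).
Reached (1/3) = 1. Collecting the sign flips along the way, the symbol is +1.

1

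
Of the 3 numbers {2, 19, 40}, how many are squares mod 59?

1

(2/59) = -1 → non-residue.
(19/59) = +1 → QR.
(40/59) = -1 → non-residue.
Total quadratic residues among the 3: 1.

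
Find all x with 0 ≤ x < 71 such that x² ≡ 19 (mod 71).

27, 44

Since 71 ≡ 3 (mod 4), a square root of 19 is 19^((71+1)/4) = 19^18 mod 71.
Repeated squaring: 19^2≡6, 19^4≡36, 19^8≡18, 19^16≡40 (mod 71).
19^18 = 19^(16+2) ≡ 27 (mod 71).
Check: 27² = 729 ≡ 19 (mod 71). The two roots are 27 and 44.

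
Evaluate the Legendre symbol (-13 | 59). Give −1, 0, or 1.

Euler's criterion: (-13/59) ≡ 46^29 (mod 59).
46^2 ≡ 51 (mod 59)
46^4 ≡ 5 (mod 59)
46^8 ≡ 25 (mod 59)
46^16 ≡ 35 (mod 59)
46^29 = 46^(16+8+4+1) ≡ 1 (mod 59).
Result is 1, so (-13/59) = 1.

1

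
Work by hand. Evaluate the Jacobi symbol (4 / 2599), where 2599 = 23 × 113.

Pull out 2^2: since 2599 ≡ 7 (mod 8), (2/2599) = +1, so (2/2599)^2 = +1.
Reached (1/2599) = 1. Collecting the sign flips along the way, the symbol is +1.

1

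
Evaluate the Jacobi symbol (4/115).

Pull out 2^2: since 115 ≡ 3 (mod 8), (2/115) = -1, so (2/115)^2 = +1.
Reached (1/115) = 1. Collecting the sign flips along the way, the symbol is +1.

1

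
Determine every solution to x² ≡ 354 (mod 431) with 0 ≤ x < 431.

148, 283

Since 431 ≡ 3 (mod 4), a square root of 354 is 354^((431+1)/4) = 354^108 mod 431.
Repeated squaring: 354^2≡326, 354^4≡250, 354^8≡5, 354^16≡25, 354^32≡194, 354^64≡139 (mod 431).
354^108 = 354^(64+32+8+4) ≡ 283 (mod 431).
Check: 283² = 80089 ≡ 354 (mod 431). The two roots are 148 and 283.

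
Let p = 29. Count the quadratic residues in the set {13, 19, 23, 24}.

3

(13/29) = +1 → QR.
(19/29) = -1 → non-residue.
(23/29) = +1 → QR.
(24/29) = +1 → QR.
Total quadratic residues among the 4: 3.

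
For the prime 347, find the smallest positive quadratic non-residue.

(2/347) = −1, so 2 is the smallest positive non-residue mod 347.

2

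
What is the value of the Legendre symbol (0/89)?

0

Top reduces to 0: gcd > 1, so the symbol is 0.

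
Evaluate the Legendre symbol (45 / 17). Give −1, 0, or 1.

First reduce: 45 ≡ 11 (mod 17).
Reciprocity: 11 ≡ 3 and 17 ≡ 1 (mod 4), so (11/17) = +(17/11).
Reduce top mod 11: now compute (6/11).
Pull out 2: since 11 ≡ 3 (mod 8), (2/11) = -1.
Reciprocity: 3 ≡ 3 and 11 ≡ 3 (mod 4), so (3/11) = −(11/3).
Reduce top mod 3: now compute (2/3).
Pull out 2: since 3 ≡ 3 (mod 8), (2/3) = -1.
Reached (1/3) = 1. Collecting the sign flips along the way, the symbol is -1.

-1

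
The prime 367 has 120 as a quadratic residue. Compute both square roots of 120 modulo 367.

Since 367 ≡ 3 (mod 4), a square root of 120 is 120^((367+1)/4) = 120^92 mod 367.
Repeated squaring: 120^2≡87, 120^4≡229, 120^8≡327, 120^16≡132, 120^32≡175, 120^64≡164 (mod 367).
120^92 = 120^(64+16+8+4) ≡ 292 (mod 367).
Check: 292² = 85264 ≡ 120 (mod 367). The two roots are 75 and 292.

75, 292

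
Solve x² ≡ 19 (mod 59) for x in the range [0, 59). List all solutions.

14, 45

Since 59 ≡ 3 (mod 4), a square root of 19 is 19^((59+1)/4) = 19^15 mod 59.
Repeated squaring: 19^2≡7, 19^4≡49, 19^8≡41 (mod 59).
19^15 = 19^(8+4+2+1) ≡ 45 (mod 59).
Check: 45² = 2025 ≡ 19 (mod 59). The two roots are 14 and 45.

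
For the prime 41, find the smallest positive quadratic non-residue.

(2/41) = +1, so 2 is a residue.
(3/41) = −1, so 3 is the smallest positive non-residue mod 41.

3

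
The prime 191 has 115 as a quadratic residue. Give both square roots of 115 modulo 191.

45, 146

Since 191 ≡ 3 (mod 4), a square root of 115 is 115^((191+1)/4) = 115^48 mod 191.
Repeated squaring: 115^2≡46, 115^4≡15, 115^8≡34, 115^16≡10, 115^32≡100 (mod 191).
115^48 = 115^(32+16) ≡ 45 (mod 191).
Check: 45² = 2025 ≡ 115 (mod 191). The two roots are 45 and 146.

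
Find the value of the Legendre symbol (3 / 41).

Reciprocity: 3 ≡ 3 and 41 ≡ 1 (mod 4), so (3/41) = +(41/3).
Reduce top mod 3: now compute (2/3).
Pull out 2: since 3 ≡ 3 (mod 8), (2/3) = -1.
Reached (1/3) = 1. Collecting the sign flips along the way, the symbol is -1.

-1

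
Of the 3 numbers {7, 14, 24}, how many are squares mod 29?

(7/29) = +1 → QR.
(14/29) = -1 → non-residue.
(24/29) = +1 → QR.
Total quadratic residues among the 3: 2.

2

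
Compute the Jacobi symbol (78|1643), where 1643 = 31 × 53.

Pull out 2: since 1643 ≡ 3 (mod 8), (2/1643) = -1.
Reciprocity: 39 ≡ 3 and 1643 ≡ 3 (mod 4), so (39/1643) = −(1643/39).
Reduce top mod 39: now compute (5/39).
Reciprocity: 5 ≡ 1 and 39 ≡ 3 (mod 4), so (5/39) = +(39/5).
Reduce top mod 5: now compute (4/5).
Pull out 2^2: since 5 ≡ 5 (mod 8), (2/5) = -1, so (2/5)^2 = +1.
Reached (1/5) = 1. Collecting the sign flips along the way, the symbol is +1.

1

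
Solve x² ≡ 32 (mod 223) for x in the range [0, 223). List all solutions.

Since 223 ≡ 3 (mod 4), a square root of 32 is 32^((223+1)/4) = 32^56 mod 223.
Repeated squaring: 32^2≡132, 32^4≡30, 32^8≡8, 32^16≡64, 32^32≡82 (mod 223).
32^56 = 32^(32+16+8) ≡ 60 (mod 223).
Check: 60² = 3600 ≡ 32 (mod 223). The two roots are 60 and 163.

60, 163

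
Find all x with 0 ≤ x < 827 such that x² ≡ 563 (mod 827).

Since 827 ≡ 3 (mod 4), a square root of 563 is 563^((827+1)/4) = 563^207 mod 827.
Repeated squaring: 563^2≡228, 563^4≡710, 563^8≡457, 563^16≡445, 563^32≡372, 563^64≡275, 563^128≡368 (mod 827).
563^207 = 563^(128+64+8+4+2+1) ≡ 330 (mod 827).
Check: 330² = 108900 ≡ 563 (mod 827). The two roots are 330 and 497.

330, 497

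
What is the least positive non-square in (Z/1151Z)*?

13

(2/1151) = +1, so 2 is a residue.
(3/1151) = +1, so 3 is a residue.
(4/1151) = +1, so 4 is a residue.
(5/1151) = +1, so 5 is a residue.
(6/1151) = +1, so 6 is a residue.
(7/1151) = +1, so 7 is a residue.
(8/1151) = +1, so 8 is a residue.
(9/1151) = +1, so 9 is a residue.
(10/1151) = +1, so 10 is a residue.
(11/1151) = +1, so 11 is a residue.
(12/1151) = +1, so 12 is a residue.
(13/1151) = −1, so 13 is the smallest positive non-residue mod 1151.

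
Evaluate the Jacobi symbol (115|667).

Reciprocity: 115 ≡ 3 and 667 ≡ 3 (mod 4), so (115/667) = −(667/115).
Reduce top mod 115: now compute (92/115).
Pull out 2^2: since 115 ≡ 3 (mod 8), (2/115) = -1, so (2/115)^2 = +1.
Reciprocity: 23 ≡ 3 and 115 ≡ 3 (mod 4), so (23/115) = −(115/23).
Reduce top mod 23: now compute (0/23).
Top reduces to 0: gcd > 1, so the symbol is 0.

0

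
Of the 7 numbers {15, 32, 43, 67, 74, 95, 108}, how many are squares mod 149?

2

(15/149) = -1 → non-residue.
(32/149) = -1 → non-residue.
(43/149) = -1 → non-residue.
(67/149) = +1 → QR.
(74/149) = -1 → non-residue.
(95/149) = +1 → QR.
(108/149) = -1 → non-residue.
Total quadratic residues among the 7: 2.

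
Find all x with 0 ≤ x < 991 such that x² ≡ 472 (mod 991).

268, 723

Since 991 ≡ 3 (mod 4), a square root of 472 is 472^((991+1)/4) = 472^248 mod 991.
Repeated squaring: 472^2≡800, 472^4≡805, 472^8≡902, 472^16≡984, 472^32≡49, 472^64≡419, 472^128≡154 (mod 991).
472^248 = 472^(128+64+32+16+8) ≡ 268 (mod 991).
Check: 268² = 71824 ≡ 472 (mod 991). The two roots are 268 and 723.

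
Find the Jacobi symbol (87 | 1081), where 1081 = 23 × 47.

Reciprocity: 87 ≡ 3 and 1081 ≡ 1 (mod 4), so (87/1081) = +(1081/87).
Reduce top mod 87: now compute (37/87).
Reciprocity: 37 ≡ 1 and 87 ≡ 3 (mod 4), so (37/87) = +(87/37).
Reduce top mod 37: now compute (13/37).
Reciprocity: 13 ≡ 1 and 37 ≡ 1 (mod 4), so (13/37) = +(37/13).
Reduce top mod 13: now compute (11/13).
Reciprocity: 11 ≡ 3 and 13 ≡ 1 (mod 4), so (11/13) = +(13/11).
Reduce top mod 11: now compute (2/11).
Pull out 2: since 11 ≡ 3 (mod 8), (2/11) = -1.
Reached (1/11) = 1. Collecting the sign flips along the way, the symbol is -1.

-1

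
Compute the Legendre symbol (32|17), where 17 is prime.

1

Euler's criterion: (32/17) ≡ 15^8 (mod 17).
15^2 ≡ 4 (mod 17)
15^4 ≡ 16 (mod 17)
15^8 ≡ 1 (mod 17)
15^8 = 15^(8) ≡ 1 (mod 17).
Result is 1, so (32/17) = 1.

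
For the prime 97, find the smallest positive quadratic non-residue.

5

(2/97) = +1, so 2 is a residue.
(3/97) = +1, so 3 is a residue.
(4/97) = +1, so 4 is a residue.
(5/97) = −1, so 5 is the smallest positive non-residue mod 97.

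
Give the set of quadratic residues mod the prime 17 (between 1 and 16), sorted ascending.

Square k = 1,…,8 (k and 17−k give the same square):
1²=1, 2²=4, 3²=9, 4²=16, 5²≡8, 6²≡2, 7²≡15, 8²≡13 (mod 17).
So the quadratic residues mod 17 are {1, 2, 4, 8, 9, 13, 15, 16}.

1 2 4 8 9 13 15 16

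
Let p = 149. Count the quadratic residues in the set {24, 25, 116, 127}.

(24/149) = +1 → QR.
(25/149) = +1 → QR.
(116/149) = +1 → QR.
(127/149) = +1 → QR.
Total quadratic residues among the 4: 4.

4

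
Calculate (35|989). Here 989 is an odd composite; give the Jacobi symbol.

1

Reciprocity: 35 ≡ 3 and 989 ≡ 1 (mod 4), so (35/989) = +(989/35).
Reduce top mod 35: now compute (9/35).
Reciprocity: 9 ≡ 1 and 35 ≡ 3 (mod 4), so (9/35) = +(35/9).
Reduce top mod 9: now compute (8/9).
Pull out 2^3: since 9 ≡ 1 (mod 8), (2/9) = +1, so (2/9)^3 = +1.
Reached (1/9) = 1. Collecting the sign flips along the way, the symbol is +1.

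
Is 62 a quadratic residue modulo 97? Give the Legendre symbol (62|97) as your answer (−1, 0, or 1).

1

Euler's criterion: (62/97) ≡ 62^48 (mod 97).
62^2 ≡ 61 (mod 97)
62^4 ≡ 35 (mod 97)
62^8 ≡ 61 (mod 97)
62^16 ≡ 35 (mod 97)
62^32 ≡ 61 (mod 97)
62^48 = 62^(32+16) ≡ 1 (mod 97).
Result is 1, so (62/97) = 1.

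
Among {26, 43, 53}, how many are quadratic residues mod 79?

(26/79) = +1 → QR.
(43/79) = -1 → non-residue.
(53/79) = -1 → non-residue.
Total quadratic residues among the 3: 1.

1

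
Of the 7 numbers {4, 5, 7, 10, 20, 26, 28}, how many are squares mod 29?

5

(4/29) = +1 → QR.
(5/29) = +1 → QR.
(7/29) = +1 → QR.
(10/29) = -1 → non-residue.
(20/29) = +1 → QR.
(26/29) = -1 → non-residue.
(28/29) = +1 → QR.
Total quadratic residues among the 7: 5.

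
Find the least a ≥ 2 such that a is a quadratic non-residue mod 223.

3

(2/223) = +1, so 2 is a residue.
(3/223) = −1, so 3 is the smallest positive non-residue mod 223.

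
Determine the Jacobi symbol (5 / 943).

-1

Reciprocity: 5 ≡ 1 and 943 ≡ 3 (mod 4), so (5/943) = +(943/5).
Reduce top mod 5: now compute (3/5).
Reciprocity: 3 ≡ 3 and 5 ≡ 1 (mod 4), so (3/5) = +(5/3).
Reduce top mod 3: now compute (2/3).
Pull out 2: since 3 ≡ 3 (mod 8), (2/3) = -1.
Reached (1/3) = 1. Collecting the sign flips along the way, the symbol is -1.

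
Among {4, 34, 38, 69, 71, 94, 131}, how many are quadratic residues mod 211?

4

(4/211) = +1 → QR.
(34/211) = +1 → QR.
(38/211) = -1 → non-residue.
(69/211) = +1 → QR.
(71/211) = +1 → QR.
(94/211) = -1 → non-residue.
(131/211) = -1 → non-residue.
Total quadratic residues among the 7: 4.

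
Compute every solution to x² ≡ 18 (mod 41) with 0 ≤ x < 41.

41 ≡ 1 (mod 4), so we find a root by search.
Trying successive values, 10² = 100 ≡ 18 (mod 41). The other root is 41 − 10 = 31.

10, 31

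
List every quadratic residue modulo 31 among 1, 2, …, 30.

Square k = 1,…,15 (k and 31−k give the same square):
1²=1, 2²=4, 3²=9, 4²=16, 5²=25, 6²≡5, 7²≡18, 8²≡2, 9²≡19, 10²≡7, 11²≡28, 12²≡20, 13²≡14, 14²≡10, 15²≡8 (mod 31).
So the quadratic residues mod 31 are {1, 2, 4, 5, 7, 8, 9, 10, 14, 16, 18, 19, 20, 25, 28}.

1, 2, 4, 5, 7, 8, 9, 10, 14, 16, 18, 19, 20, 25, 28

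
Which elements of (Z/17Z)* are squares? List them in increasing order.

1, 2, 4, 8, 9, 13, 15, 16

Square k = 1,…,8 (k and 17−k give the same square):
1²=1, 2²=4, 3²=9, 4²=16, 5²≡8, 6²≡2, 7²≡15, 8²≡13 (mod 17).
So the quadratic residues mod 17 are {1, 2, 4, 8, 9, 13, 15, 16}.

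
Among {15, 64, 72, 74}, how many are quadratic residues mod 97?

2

(15/97) = -1 → non-residue.
(64/97) = +1 → QR.
(72/97) = +1 → QR.
(74/97) = -1 → non-residue.
Total quadratic residues among the 4: 2.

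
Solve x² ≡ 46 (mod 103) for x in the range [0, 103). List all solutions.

47, 56

Since 103 ≡ 3 (mod 4), a square root of 46 is 46^((103+1)/4) = 46^26 mod 103.
Repeated squaring: 46^2≡56, 46^4≡46, 46^8≡56, 46^16≡46 (mod 103).
46^26 = 46^(16+8+2) ≡ 56 (mod 103).
Check: 56² = 3136 ≡ 46 (mod 103). The two roots are 47 and 56.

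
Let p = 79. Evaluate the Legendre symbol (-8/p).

-1

First reduce: -8 ≡ 71 (mod 79).
Reciprocity: 71 ≡ 3 and 79 ≡ 3 (mod 4), so (71/79) = −(79/71).
Reduce top mod 71: now compute (8/71).
Pull out 2^3: since 71 ≡ 7 (mod 8), (2/71) = +1, so (2/71)^3 = +1.
Reached (1/71) = 1. Collecting the sign flips along the way, the symbol is -1.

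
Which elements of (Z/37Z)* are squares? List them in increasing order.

Square k = 1,…,18 (k and 37−k give the same square):
1²=1, 2²=4, 3²=9, 4²=16, 5²=25, 6²=36, 7²≡12, 8²≡27, 9²≡7, 10²≡26, 11²≡10, 12²≡33, 13²≡21, 14²≡11, 15²≡3, 16²≡34, 17²≡30, 18²≡28 (mod 37).
So the quadratic residues mod 37 are {1, 3, 4, 7, 9, 10, 11, 12, 16, 21, 25, 26, 27, 28, 30, 33, 34, 36}.

1 3 4 7 9 10 11 12 16 21 25 26 27 28 30 33 34 36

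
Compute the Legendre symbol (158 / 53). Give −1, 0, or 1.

1

Euler's criterion: (158/53) ≡ 52^26 (mod 53).
52^2 ≡ 1 (mod 53)
52^4 ≡ 1 (mod 53)
52^8 ≡ 1 (mod 53)
52^16 ≡ 1 (mod 53)
52^26 = 52^(16+8+2) ≡ 1 (mod 53).
Result is 1, so (158/53) = 1.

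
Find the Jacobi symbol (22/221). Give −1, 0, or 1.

Pull out 2: since 221 ≡ 5 (mod 8), (2/221) = -1.
Reciprocity: 11 ≡ 3 and 221 ≡ 1 (mod 4), so (11/221) = +(221/11).
Reduce top mod 11: now compute (1/11).
Reached (1/11) = 1. Collecting the sign flips along the way, the symbol is -1.

-1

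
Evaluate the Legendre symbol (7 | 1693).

Reciprocity: 7 ≡ 3 and 1693 ≡ 1 (mod 4), so (7/1693) = +(1693/7).
Reduce top mod 7: now compute (6/7).
Pull out 2: since 7 ≡ 7 (mod 8), (2/7) = +1.
Reciprocity: 3 ≡ 3 and 7 ≡ 3 (mod 4), so (3/7) = −(7/3).
Reduce top mod 3: now compute (1/3).
Reached (1/3) = 1. Collecting the sign flips along the way, the symbol is -1.

-1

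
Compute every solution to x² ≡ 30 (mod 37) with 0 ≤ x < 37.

37 ≡ 1 (mod 4), so we find a root by search.
Trying successive values, 17² = 289 ≡ 30 (mod 37). The other root is 37 − 17 = 20.

17, 20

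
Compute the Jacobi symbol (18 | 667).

Pull out 2: since 667 ≡ 3 (mod 8), (2/667) = -1.
Reciprocity: 9 ≡ 1 and 667 ≡ 3 (mod 4), so (9/667) = +(667/9).
Reduce top mod 9: now compute (1/9).
Reached (1/9) = 1. Collecting the sign flips along the way, the symbol is -1.

-1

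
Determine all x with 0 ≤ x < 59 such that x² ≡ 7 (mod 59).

19, 40

Since 59 ≡ 3 (mod 4), a square root of 7 is 7^((59+1)/4) = 7^15 mod 59.
Repeated squaring: 7^2≡49, 7^4≡41, 7^8≡29 (mod 59).
7^15 = 7^(8+4+2+1) ≡ 19 (mod 59).
Check: 19² = 361 ≡ 7 (mod 59). The two roots are 19 and 40.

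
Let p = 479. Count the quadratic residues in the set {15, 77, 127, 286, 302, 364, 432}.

(15/479) = +1 → QR.
(77/479) = +1 → QR.
(127/479) = -1 → non-residue.
(286/479) = -1 → non-residue.
(302/479) = +1 → QR.
(364/479) = -1 → non-residue.
(432/479) = +1 → QR.
Total quadratic residues among the 7: 4.

4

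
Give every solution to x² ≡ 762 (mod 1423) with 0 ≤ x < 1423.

444, 979

Since 1423 ≡ 3 (mod 4), a square root of 762 is 762^((1423+1)/4) = 762^356 mod 1423.
Repeated squaring: 762^2≡60, 762^4≡754, 762^8≡739, 762^16≡1112, 762^32≡1380, 762^64≡426, 762^128≡755, 762^256≡825 (mod 1423).
762^356 = 762^(256+64+32+4) ≡ 444 (mod 1423).
Check: 444² = 197136 ≡ 762 (mod 1423). The two roots are 444 and 979.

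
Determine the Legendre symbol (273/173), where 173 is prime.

1

First reduce: 273 ≡ 100 (mod 173).
Pull out 2^2: since 173 ≡ 5 (mod 8), (2/173) = -1, so (2/173)^2 = +1.
Reciprocity: 25 ≡ 1 and 173 ≡ 1 (mod 4), so (25/173) = +(173/25).
Reduce top mod 25: now compute (23/25).
Reciprocity: 23 ≡ 3 and 25 ≡ 1 (mod 4), so (23/25) = +(25/23).
Reduce top mod 23: now compute (2/23).
Pull out 2: since 23 ≡ 7 (mod 8), (2/23) = +1.
Reached (1/23) = 1. Collecting the sign flips along the way, the symbol is +1.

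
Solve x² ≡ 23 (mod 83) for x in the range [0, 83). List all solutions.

40, 43

Since 83 ≡ 3 (mod 4), a square root of 23 is 23^((83+1)/4) = 23^21 mod 83.
Repeated squaring: 23^2≡31, 23^4≡48, 23^8≡63, 23^16≡68 (mod 83).
23^21 = 23^(16+4+1) ≡ 40 (mod 83).
Check: 40² = 1600 ≡ 23 (mod 83). The two roots are 40 and 43.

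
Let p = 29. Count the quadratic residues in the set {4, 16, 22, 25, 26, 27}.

(4/29) = +1 → QR.
(16/29) = +1 → QR.
(22/29) = +1 → QR.
(25/29) = +1 → QR.
(26/29) = -1 → non-residue.
(27/29) = -1 → non-residue.
Total quadratic residues among the 6: 4.

4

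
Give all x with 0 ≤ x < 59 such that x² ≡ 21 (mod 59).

27, 32

Since 59 ≡ 3 (mod 4), a square root of 21 is 21^((59+1)/4) = 21^15 mod 59.
Repeated squaring: 21^2≡28, 21^4≡17, 21^8≡53 (mod 59).
21^15 = 21^(8+4+2+1) ≡ 27 (mod 59).
Check: 27² = 729 ≡ 21 (mod 59). The two roots are 27 and 32.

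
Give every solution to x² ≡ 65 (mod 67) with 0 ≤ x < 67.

20, 47

Since 67 ≡ 3 (mod 4), a square root of 65 is 65^((67+1)/4) = 65^17 mod 67.
Repeated squaring: 65^2≡4, 65^4≡16, 65^8≡55, 65^16≡10 (mod 67).
65^17 = 65^(16+1) ≡ 47 (mod 67).
Check: 47² = 2209 ≡ 65 (mod 67). The two roots are 20 and 47.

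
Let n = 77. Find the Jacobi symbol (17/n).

1

Reciprocity: 17 ≡ 1 and 77 ≡ 1 (mod 4), so (17/77) = +(77/17).
Reduce top mod 17: now compute (9/17).
Reciprocity: 9 ≡ 1 and 17 ≡ 1 (mod 4), so (9/17) = +(17/9).
Reduce top mod 9: now compute (8/9).
Pull out 2^3: since 9 ≡ 1 (mod 8), (2/9) = +1, so (2/9)^3 = +1.
Reached (1/9) = 1. Collecting the sign flips along the way, the symbol is +1.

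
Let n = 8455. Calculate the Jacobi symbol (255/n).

0

Reciprocity: 255 ≡ 3 and 8455 ≡ 3 (mod 4), so (255/8455) = −(8455/255).
Reduce top mod 255: now compute (40/255).
Pull out 2^3: since 255 ≡ 7 (mod 8), (2/255) = +1, so (2/255)^3 = +1.
Reciprocity: 5 ≡ 1 and 255 ≡ 3 (mod 4), so (5/255) = +(255/5).
Reduce top mod 5: now compute (0/5).
Top reduces to 0: gcd > 1, so the symbol is 0.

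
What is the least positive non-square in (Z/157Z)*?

(2/157) = −1, so 2 is the smallest positive non-residue mod 157.

2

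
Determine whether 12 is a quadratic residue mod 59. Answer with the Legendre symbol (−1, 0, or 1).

Euler's criterion: (12/59) ≡ 12^29 (mod 59).
12^2 ≡ 26 (mod 59)
12^4 ≡ 27 (mod 59)
12^8 ≡ 21 (mod 59)
12^16 ≡ 28 (mod 59)
12^29 = 12^(16+8+4+1) ≡ 1 (mod 59).
Result is 1, so (12/59) = 1.

1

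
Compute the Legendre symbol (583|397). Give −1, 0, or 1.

-1

First reduce: 583 ≡ 186 (mod 397).
Pull out 2: since 397 ≡ 5 (mod 8), (2/397) = -1.
Reciprocity: 93 ≡ 1 and 397 ≡ 1 (mod 4), so (93/397) = +(397/93).
Reduce top mod 93: now compute (25/93).
Reciprocity: 25 ≡ 1 and 93 ≡ 1 (mod 4), so (25/93) = +(93/25).
Reduce top mod 25: now compute (18/25).
Pull out 2: since 25 ≡ 1 (mod 8), (2/25) = +1.
Reciprocity: 9 ≡ 1 and 25 ≡ 1 (mod 4), so (9/25) = +(25/9).
Reduce top mod 9: now compute (7/9).
Reciprocity: 7 ≡ 3 and 9 ≡ 1 (mod 4), so (7/9) = +(9/7).
Reduce top mod 7: now compute (2/7).
Pull out 2: since 7 ≡ 7 (mod 8), (2/7) = +1.
Reached (1/7) = 1. Collecting the sign flips along the way, the symbol is -1.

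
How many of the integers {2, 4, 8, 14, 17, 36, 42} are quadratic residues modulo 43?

(2/43) = -1 → non-residue.
(4/43) = +1 → QR.
(8/43) = -1 → non-residue.
(14/43) = +1 → QR.
(17/43) = +1 → QR.
(36/43) = +1 → QR.
(42/43) = -1 → non-residue.
Total quadratic residues among the 7: 4.

4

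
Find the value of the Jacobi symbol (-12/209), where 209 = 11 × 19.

-1

First reduce: -12 ≡ 197 (mod 209).
Reciprocity: 197 ≡ 1 and 209 ≡ 1 (mod 4), so (197/209) = +(209/197).
Reduce top mod 197: now compute (12/197).
Pull out 2^2: since 197 ≡ 5 (mod 8), (2/197) = -1, so (2/197)^2 = +1.
Reciprocity: 3 ≡ 3 and 197 ≡ 1 (mod 4), so (3/197) = +(197/3).
Reduce top mod 3: now compute (2/3).
Pull out 2: since 3 ≡ 3 (mod 8), (2/3) = -1.
Reached (1/3) = 1. Collecting the sign flips along the way, the symbol is -1.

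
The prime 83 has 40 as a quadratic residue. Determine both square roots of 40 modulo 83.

17, 66

Since 83 ≡ 3 (mod 4), a square root of 40 is 40^((83+1)/4) = 40^21 mod 83.
Repeated squaring: 40^2≡23, 40^4≡31, 40^8≡48, 40^16≡63 (mod 83).
40^21 = 40^(16+4+1) ≡ 17 (mod 83).
Check: 17² = 289 ≡ 40 (mod 83). The two roots are 17 and 66.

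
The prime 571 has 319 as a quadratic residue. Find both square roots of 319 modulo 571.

189, 382

Since 571 ≡ 3 (mod 4), a square root of 319 is 319^((571+1)/4) = 319^143 mod 571.
Repeated squaring: 319^2≡123, 319^4≡283, 319^8≡149, 319^16≡503, 319^32≡56, 319^64≡281, 319^128≡163 (mod 571).
319^143 = 319^(128+8+4+2+1) ≡ 189 (mod 571).
Check: 189² = 35721 ≡ 319 (mod 571). The two roots are 189 and 382.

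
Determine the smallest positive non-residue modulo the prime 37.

2

(2/37) = −1, so 2 is the smallest positive non-residue mod 37.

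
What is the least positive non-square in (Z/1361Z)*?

(2/1361) = +1, so 2 is a residue.
(3/1361) = −1, so 3 is the smallest positive non-residue mod 1361.

3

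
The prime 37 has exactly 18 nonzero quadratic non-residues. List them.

Square k = 1,…,18 (k and 37−k give the same square):
1²=1, 2²=4, 3²=9, 4²=16, 5²=25, 6²=36, 7²≡12, 8²≡27, 9²≡7, 10²≡26, 11²≡10, 12²≡33, 13²≡21, 14²≡11, 15²≡3, 16²≡34, 17²≡30, 18²≡28 (mod 37).
The residues are {1, 3, 4, 7, 9, 10, 11, 12, 16, 21, 25, 26, 27, 28, 30, 33, 34, 36}; the non-residues are the remaining 18 nonzero classes.

2 5 6 8 13 14 15 17 18 19 20 22 23 24 29 31 32 35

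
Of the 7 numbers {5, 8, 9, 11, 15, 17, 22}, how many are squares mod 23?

(5/23) = -1 → non-residue.
(8/23) = +1 → QR.
(9/23) = +1 → QR.
(11/23) = -1 → non-residue.
(15/23) = -1 → non-residue.
(17/23) = -1 → non-residue.
(22/23) = -1 → non-residue.
Total quadratic residues among the 7: 2.

2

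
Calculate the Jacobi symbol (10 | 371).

Pull out 2: since 371 ≡ 3 (mod 8), (2/371) = -1.
Reciprocity: 5 ≡ 1 and 371 ≡ 3 (mod 4), so (5/371) = +(371/5).
Reduce top mod 5: now compute (1/5).
Reached (1/5) = 1. Collecting the sign flips along the way, the symbol is -1.

-1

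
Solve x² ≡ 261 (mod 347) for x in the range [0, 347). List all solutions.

Since 347 ≡ 3 (mod 4), a square root of 261 is 261^((347+1)/4) = 261^87 mod 347.
Repeated squaring: 261^2≡109, 261^4≡83, 261^8≡296, 261^16≡172, 261^32≡89, 261^64≡287 (mod 347).
261^87 = 261^(64+16+4+2+1) ≡ 126 (mod 347).
Check: 126² = 15876 ≡ 261 (mod 347). The two roots are 126 and 221.

126, 221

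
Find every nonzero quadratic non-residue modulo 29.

Square k = 1,…,14 (k and 29−k give the same square):
1²=1, 2²=4, 3²=9, 4²=16, 5²=25, 6²≡7, 7²≡20, 8²≡6, 9²≡23, 10²≡13, 11²≡5, 12²≡28, 13²≡24, 14²≡22 (mod 29).
The residues are {1, 4, 5, 6, 7, 9, 13, 16, 20, 22, 23, 24, 25, 28}; the non-residues are the remaining 14 nonzero classes.

2,3,8,10,11,12,14,15,17,18,19,21,26,27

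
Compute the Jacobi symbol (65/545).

Reciprocity: 65 ≡ 1 and 545 ≡ 1 (mod 4), so (65/545) = +(545/65).
Reduce top mod 65: now compute (25/65).
Reciprocity: 25 ≡ 1 and 65 ≡ 1 (mod 4), so (25/65) = +(65/25).
Reduce top mod 25: now compute (15/25).
Reciprocity: 15 ≡ 3 and 25 ≡ 1 (mod 4), so (15/25) = +(25/15).
Reduce top mod 15: now compute (10/15).
Pull out 2: since 15 ≡ 7 (mod 8), (2/15) = +1.
Reciprocity: 5 ≡ 1 and 15 ≡ 3 (mod 4), so (5/15) = +(15/5).
Reduce top mod 5: now compute (0/5).
Top reduces to 0: gcd > 1, so the symbol is 0.

0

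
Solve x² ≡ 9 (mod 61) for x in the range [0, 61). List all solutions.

3, 58

61 ≡ 1 (mod 4), so we find a root by search.
Trying successive values, 3² = 9 ≡ 9 (mod 61). The other root is 61 − 3 = 58.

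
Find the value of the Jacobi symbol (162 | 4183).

1

Pull out 2: since 4183 ≡ 7 (mod 8), (2/4183) = +1.
Reciprocity: 81 ≡ 1 and 4183 ≡ 3 (mod 4), so (81/4183) = +(4183/81).
Reduce top mod 81: now compute (52/81).
Pull out 2^2: since 81 ≡ 1 (mod 8), (2/81) = +1, so (2/81)^2 = +1.
Reciprocity: 13 ≡ 1 and 81 ≡ 1 (mod 4), so (13/81) = +(81/13).
Reduce top mod 13: now compute (3/13).
Reciprocity: 3 ≡ 3 and 13 ≡ 1 (mod 4), so (3/13) = +(13/3).
Reduce top mod 3: now compute (1/3).
Reached (1/3) = 1. Collecting the sign flips along the way, the symbol is +1.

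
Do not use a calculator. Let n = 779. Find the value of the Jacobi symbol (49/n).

1

Reciprocity: 49 ≡ 1 and 779 ≡ 3 (mod 4), so (49/779) = +(779/49).
Reduce top mod 49: now compute (44/49).
Pull out 2^2: since 49 ≡ 1 (mod 8), (2/49) = +1, so (2/49)^2 = +1.
Reciprocity: 11 ≡ 3 and 49 ≡ 1 (mod 4), so (11/49) = +(49/11).
Reduce top mod 11: now compute (5/11).
Reciprocity: 5 ≡ 1 and 11 ≡ 3 (mod 4), so (5/11) = +(11/5).
Reduce top mod 5: now compute (1/5).
Reached (1/5) = 1. Collecting the sign flips along the way, the symbol is +1.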